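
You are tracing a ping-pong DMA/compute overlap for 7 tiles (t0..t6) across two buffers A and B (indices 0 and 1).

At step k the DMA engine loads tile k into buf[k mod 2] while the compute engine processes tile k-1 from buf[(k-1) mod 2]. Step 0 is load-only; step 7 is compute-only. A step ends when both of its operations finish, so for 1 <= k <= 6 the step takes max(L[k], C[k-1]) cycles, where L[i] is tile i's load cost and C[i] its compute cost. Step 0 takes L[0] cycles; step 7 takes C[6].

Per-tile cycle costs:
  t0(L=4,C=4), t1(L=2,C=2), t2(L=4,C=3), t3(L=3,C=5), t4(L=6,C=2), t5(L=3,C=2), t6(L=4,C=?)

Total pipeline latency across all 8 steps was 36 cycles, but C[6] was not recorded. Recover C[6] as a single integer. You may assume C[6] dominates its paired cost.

step 0 | dur = L[0]=4 = 4
step 1 | dur = max(L[1]=2, C[0]=4) = 4
step 2 | dur = max(L[2]=4, C[1]=2) = 4
step 3 | dur = max(L[3]=3, C[2]=3) = 3
step 4 | dur = max(L[4]=6, C[3]=5) = 6
step 5 | dur = max(L[5]=3, C[4]=2) = 3
step 6 | dur = max(L[6]=4, C[5]=2) = 4
step 7 | dur = C[6]=? = C[6]  (unknown; binding)
sum of known step durations = 28
dur[7] = total - known = 36 - 28 = 8
C[6] is the binding max in step 7, so C[6] = dur[7] = 8

C[6] = 8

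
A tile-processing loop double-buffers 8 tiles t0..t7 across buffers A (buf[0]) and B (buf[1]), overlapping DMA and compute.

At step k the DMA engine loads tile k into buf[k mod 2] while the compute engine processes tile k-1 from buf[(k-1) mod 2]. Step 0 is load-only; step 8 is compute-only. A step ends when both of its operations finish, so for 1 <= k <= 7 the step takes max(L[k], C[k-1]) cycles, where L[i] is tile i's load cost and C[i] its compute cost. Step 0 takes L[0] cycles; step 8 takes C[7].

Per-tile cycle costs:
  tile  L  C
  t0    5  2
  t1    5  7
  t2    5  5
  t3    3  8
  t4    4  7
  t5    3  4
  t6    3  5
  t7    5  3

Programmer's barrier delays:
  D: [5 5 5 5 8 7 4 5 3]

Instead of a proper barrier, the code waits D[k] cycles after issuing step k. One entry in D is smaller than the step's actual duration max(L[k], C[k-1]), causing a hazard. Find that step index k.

step 0: need L[0]=5 = 5; D[0]=5 ok
step 1: need max(L[1]=5,C[0]=2) = 5; D[1]=5 ok
step 2: need max(L[2]=5,C[1]=7) = 7; D[2]=5 SHORT
step 3: need max(L[3]=3,C[2]=5) = 5; D[3]=5 ok
step 4: need max(L[4]=4,C[3]=8) = 8; D[4]=8 ok
step 5: need max(L[5]=3,C[4]=7) = 7; D[5]=7 ok
step 6: need max(L[6]=3,C[5]=4) = 4; D[6]=4 ok
step 7: need max(L[7]=5,C[6]=5) = 5; D[7]=5 ok
step 8: need C[7]=3 = 3; D[8]=3 ok

hazard at step 2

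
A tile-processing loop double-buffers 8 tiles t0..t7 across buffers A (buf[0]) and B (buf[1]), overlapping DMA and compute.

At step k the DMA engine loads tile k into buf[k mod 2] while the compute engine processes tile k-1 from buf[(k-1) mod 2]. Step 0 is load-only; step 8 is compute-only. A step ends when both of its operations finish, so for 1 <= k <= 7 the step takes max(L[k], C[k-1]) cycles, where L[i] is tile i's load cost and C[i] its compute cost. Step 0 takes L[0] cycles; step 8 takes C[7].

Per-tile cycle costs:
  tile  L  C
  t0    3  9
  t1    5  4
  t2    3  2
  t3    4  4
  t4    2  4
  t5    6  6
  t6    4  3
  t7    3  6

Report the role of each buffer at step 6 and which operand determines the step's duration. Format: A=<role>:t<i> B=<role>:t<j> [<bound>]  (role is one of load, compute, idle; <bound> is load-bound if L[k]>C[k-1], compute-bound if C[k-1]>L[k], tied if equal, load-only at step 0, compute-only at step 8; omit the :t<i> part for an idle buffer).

step 6: A=load:t6 B=compute:t5 [compute-bound]

k=0 load=t0/3c comp=- wait=3 total=3
k=1 load=t1/5c comp=t0/9c wait=9 total=12
k=2 load=t2/3c comp=t1/4c wait=4 total=16
k=3 load=t3/4c comp=t2/2c wait=4 total=20
k=4 load=t4/2c comp=t3/4c wait=4 total=24
k=5 load=t5/6c comp=t4/4c wait=6 total=30
k=6 load=t6/4c comp=t5/6c wait=6 total=36
k=7 load=t7/3c comp=t6/3c wait=3 total=39
k=8 load=- comp=t7/6c wait=6 total=45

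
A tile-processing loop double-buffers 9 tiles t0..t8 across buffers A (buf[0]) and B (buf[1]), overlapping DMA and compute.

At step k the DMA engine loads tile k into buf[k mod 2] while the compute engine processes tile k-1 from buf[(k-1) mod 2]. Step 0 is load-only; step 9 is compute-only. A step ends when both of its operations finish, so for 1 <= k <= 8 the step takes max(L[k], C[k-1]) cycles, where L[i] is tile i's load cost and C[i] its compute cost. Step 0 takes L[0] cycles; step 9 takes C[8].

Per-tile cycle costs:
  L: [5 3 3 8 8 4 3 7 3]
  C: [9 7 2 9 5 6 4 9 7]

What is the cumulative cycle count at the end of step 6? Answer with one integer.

step 0: L[0]=5 → dur=5, Σ=5 | A=load:t0 B=idle [load-only]
step 1: L[1]=3 C[0]=9 → dur=9, Σ=14 | A=compute:t0 B=load:t1 [compute-bound]
step 2: L[2]=3 C[1]=7 → dur=7, Σ=21 | A=load:t2 B=compute:t1 [compute-bound]
step 3: L[3]=8 C[2]=2 → dur=8, Σ=29 | A=compute:t2 B=load:t3 [load-bound]
step 4: L[4]=8 C[3]=9 → dur=9, Σ=38 | A=load:t4 B=compute:t3 [compute-bound]
step 5: L[5]=4 C[4]=5 → dur=5, Σ=43 | A=compute:t4 B=load:t5 [compute-bound]
step 6: L[6]=3 C[5]=6 → dur=6, Σ=49 | A=load:t6 B=compute:t5 [compute-bound]
step 7: L[7]=7 C[6]=4 → dur=7, Σ=56 | A=compute:t6 B=load:t7 [load-bound]
step 8: L[8]=3 C[7]=9 → dur=9, Σ=65 | A=load:t8 B=compute:t7 [compute-bound]
step 9: C[8]=7 → dur=7, Σ=72 | A=compute:t8 B=idle [compute-only]

end_cycle[6] = 49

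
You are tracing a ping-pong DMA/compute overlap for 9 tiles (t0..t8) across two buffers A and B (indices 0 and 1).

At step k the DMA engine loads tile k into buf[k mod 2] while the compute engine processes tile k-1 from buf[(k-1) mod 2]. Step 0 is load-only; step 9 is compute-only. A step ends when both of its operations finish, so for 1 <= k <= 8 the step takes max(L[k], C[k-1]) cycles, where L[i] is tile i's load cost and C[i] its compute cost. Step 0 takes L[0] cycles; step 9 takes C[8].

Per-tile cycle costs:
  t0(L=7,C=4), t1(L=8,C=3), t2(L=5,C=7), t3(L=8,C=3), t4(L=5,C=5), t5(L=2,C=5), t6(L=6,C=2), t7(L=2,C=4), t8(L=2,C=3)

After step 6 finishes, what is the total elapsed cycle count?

end_cycle[6] = 44

[0] DMA t0→A (7c) ∥ CU idle ⇒ 7c, clock 7
[1] DMA t1→B (8c) ∥ CU A:t0 (4c) ⇒ 8c, clock 15
[2] DMA t2→A (5c) ∥ CU B:t1 (3c) ⇒ 5c, clock 20
[3] DMA t3→B (8c) ∥ CU A:t2 (7c) ⇒ 8c, clock 28
[4] DMA t4→A (5c) ∥ CU B:t3 (3c) ⇒ 5c, clock 33
[5] DMA t5→B (2c) ∥ CU A:t4 (5c) ⇒ 5c, clock 38
[6] DMA t6→A (6c) ∥ CU B:t5 (5c) ⇒ 6c, clock 44
[7] DMA t7→B (2c) ∥ CU A:t6 (2c) ⇒ 2c, clock 46
[8] DMA t8→A (2c) ∥ CU B:t7 (4c) ⇒ 4c, clock 50
[9] DMA idle ∥ CU A:t8 (3c) ⇒ 3c, clock 53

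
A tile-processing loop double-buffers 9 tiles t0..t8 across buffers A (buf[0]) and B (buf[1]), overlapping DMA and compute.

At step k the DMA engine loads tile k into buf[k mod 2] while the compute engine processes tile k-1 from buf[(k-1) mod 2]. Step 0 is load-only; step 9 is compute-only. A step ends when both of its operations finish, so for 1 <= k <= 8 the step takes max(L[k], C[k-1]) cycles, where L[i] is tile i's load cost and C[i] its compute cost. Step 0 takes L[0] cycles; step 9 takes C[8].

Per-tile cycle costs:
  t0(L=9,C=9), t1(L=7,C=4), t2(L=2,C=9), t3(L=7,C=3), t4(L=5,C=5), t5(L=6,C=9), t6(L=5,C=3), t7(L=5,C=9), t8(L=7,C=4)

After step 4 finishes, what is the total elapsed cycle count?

  0. 9=9c; end=9; A:t0 B:-
  1. max(7,9)=9c; end=18; A:t0 B:t1
  2. max(2,4)=4c; end=22; A:t2 B:t1
  3. max(7,9)=9c; end=31; A:t2 B:t3
  4. max(5,3)=5c; end=36; A:t4 B:t3
  5. max(6,5)=6c; end=42; A:t4 B:t5
  6. max(5,9)=9c; end=51; A:t6 B:t5
  7. max(5,3)=5c; end=56; A:t6 B:t7
  8. max(7,9)=9c; end=65; A:t8 B:t7
  9. 4=4c; end=69; A:t8 B:t7

end_cycle[4] = 36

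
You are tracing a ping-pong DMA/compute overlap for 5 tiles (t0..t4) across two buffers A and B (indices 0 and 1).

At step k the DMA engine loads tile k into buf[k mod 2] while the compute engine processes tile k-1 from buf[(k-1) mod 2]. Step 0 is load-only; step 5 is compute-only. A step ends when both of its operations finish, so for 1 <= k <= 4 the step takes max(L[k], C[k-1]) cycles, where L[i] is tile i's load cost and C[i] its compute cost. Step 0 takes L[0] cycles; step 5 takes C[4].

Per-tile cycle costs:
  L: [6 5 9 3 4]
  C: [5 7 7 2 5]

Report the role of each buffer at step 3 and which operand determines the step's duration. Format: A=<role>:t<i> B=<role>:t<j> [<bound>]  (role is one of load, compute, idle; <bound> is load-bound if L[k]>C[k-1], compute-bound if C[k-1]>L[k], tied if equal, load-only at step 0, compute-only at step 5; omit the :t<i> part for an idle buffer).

[0] DMA t0→A (6c) ∥ CU idle ⇒ 6c, clock 6
[1] DMA t1→B (5c) ∥ CU A:t0 (5c) ⇒ 5c, clock 11
[2] DMA t2→A (9c) ∥ CU B:t1 (7c) ⇒ 9c, clock 20
[3] DMA t3→B (3c) ∥ CU A:t2 (7c) ⇒ 7c, clock 27
[4] DMA t4→A (4c) ∥ CU B:t3 (2c) ⇒ 4c, clock 31
[5] DMA idle ∥ CU A:t4 (5c) ⇒ 5c, clock 36

step 3: A=compute:t2 B=load:t3 [compute-bound]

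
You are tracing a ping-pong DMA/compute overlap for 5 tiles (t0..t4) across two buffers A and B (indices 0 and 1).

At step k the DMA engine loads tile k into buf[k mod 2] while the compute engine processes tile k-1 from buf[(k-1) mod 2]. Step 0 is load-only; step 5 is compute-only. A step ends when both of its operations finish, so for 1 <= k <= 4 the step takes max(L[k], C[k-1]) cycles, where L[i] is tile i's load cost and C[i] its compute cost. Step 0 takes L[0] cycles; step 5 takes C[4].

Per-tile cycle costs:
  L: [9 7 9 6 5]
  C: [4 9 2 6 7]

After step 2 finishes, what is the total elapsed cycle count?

end_cycle[2] = 25

k=0 load=t0/9c comp=- wait=9 total=9
k=1 load=t1/7c comp=t0/4c wait=7 total=16
k=2 load=t2/9c comp=t1/9c wait=9 total=25
k=3 load=t3/6c comp=t2/2c wait=6 total=31
k=4 load=t4/5c comp=t3/6c wait=6 total=37
k=5 load=- comp=t4/7c wait=7 total=44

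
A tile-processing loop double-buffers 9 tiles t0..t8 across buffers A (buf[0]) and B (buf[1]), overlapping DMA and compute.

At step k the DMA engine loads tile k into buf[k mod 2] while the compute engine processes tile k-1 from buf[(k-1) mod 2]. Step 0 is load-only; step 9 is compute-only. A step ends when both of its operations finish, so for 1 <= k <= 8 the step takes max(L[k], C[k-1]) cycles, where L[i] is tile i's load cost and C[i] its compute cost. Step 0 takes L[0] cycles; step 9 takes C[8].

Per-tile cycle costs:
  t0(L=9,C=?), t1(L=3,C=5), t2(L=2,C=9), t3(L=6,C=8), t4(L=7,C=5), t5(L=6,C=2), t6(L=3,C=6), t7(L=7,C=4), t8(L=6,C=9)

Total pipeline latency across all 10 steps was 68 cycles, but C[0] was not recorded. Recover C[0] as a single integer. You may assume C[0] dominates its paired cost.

step 0 | dur = L[0]=9 = 9
step 1 | dur = max(L[1]=3, C[0]=?) = C[0]  (unknown; binding)
step 2 | dur = max(L[2]=2, C[1]=5) = 5
step 3 | dur = max(L[3]=6, C[2]=9) = 9
step 4 | dur = max(L[4]=7, C[3]=8) = 8
step 5 | dur = max(L[5]=6, C[4]=5) = 6
step 6 | dur = max(L[6]=3, C[5]=2) = 3
step 7 | dur = max(L[7]=7, C[6]=6) = 7
step 8 | dur = max(L[8]=6, C[7]=4) = 6
step 9 | dur = C[8]=9 = 9
sum of known step durations = 62
dur[1] = total - known = 68 - 62 = 6
C[0] is the binding max in step 1, so C[0] = dur[1] = 6

C[0] = 6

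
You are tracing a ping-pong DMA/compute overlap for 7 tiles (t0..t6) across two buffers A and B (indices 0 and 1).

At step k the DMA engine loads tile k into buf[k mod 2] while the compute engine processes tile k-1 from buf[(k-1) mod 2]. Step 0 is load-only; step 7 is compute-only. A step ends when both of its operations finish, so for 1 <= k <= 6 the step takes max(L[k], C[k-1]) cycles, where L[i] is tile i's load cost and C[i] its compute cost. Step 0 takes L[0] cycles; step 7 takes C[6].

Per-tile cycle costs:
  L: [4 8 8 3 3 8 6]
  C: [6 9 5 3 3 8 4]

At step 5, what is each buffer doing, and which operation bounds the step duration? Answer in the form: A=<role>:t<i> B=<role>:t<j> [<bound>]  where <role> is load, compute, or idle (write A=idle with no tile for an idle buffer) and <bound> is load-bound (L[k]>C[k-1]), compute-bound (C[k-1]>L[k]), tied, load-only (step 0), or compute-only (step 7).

step 0: L[0]=4 → dur=4, Σ=4 | A=load:t0 B=idle [load-only]
step 1: L[1]=8 C[0]=6 → dur=8, Σ=12 | A=compute:t0 B=load:t1 [load-bound]
step 2: L[2]=8 C[1]=9 → dur=9, Σ=21 | A=load:t2 B=compute:t1 [compute-bound]
step 3: L[3]=3 C[2]=5 → dur=5, Σ=26 | A=compute:t2 B=load:t3 [compute-bound]
step 4: L[4]=3 C[3]=3 → dur=3, Σ=29 | A=load:t4 B=compute:t3 [tied]
step 5: L[5]=8 C[4]=3 → dur=8, Σ=37 | A=compute:t4 B=load:t5 [load-bound]
step 6: L[6]=6 C[5]=8 → dur=8, Σ=45 | A=load:t6 B=compute:t5 [compute-bound]
step 7: C[6]=4 → dur=4, Σ=49 | A=compute:t6 B=idle [compute-only]

step 5: A=compute:t4 B=load:t5 [load-bound]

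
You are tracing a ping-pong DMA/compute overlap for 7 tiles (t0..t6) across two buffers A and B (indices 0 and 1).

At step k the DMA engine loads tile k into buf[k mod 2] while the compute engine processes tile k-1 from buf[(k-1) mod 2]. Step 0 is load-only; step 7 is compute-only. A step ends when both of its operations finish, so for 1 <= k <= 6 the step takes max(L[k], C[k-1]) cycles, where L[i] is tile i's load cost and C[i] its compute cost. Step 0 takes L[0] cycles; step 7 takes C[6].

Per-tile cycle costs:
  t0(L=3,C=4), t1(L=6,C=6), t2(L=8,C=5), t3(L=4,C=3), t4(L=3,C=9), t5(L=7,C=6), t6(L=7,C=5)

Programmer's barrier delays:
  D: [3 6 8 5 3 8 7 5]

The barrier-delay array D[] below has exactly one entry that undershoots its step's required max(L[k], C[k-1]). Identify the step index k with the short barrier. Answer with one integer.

step 0: need L[0]=3 = 3; D[0]=3 ok
step 1: need max(L[1]=6,C[0]=4) = 6; D[1]=6 ok
step 2: need max(L[2]=8,C[1]=6) = 8; D[2]=8 ok
step 3: need max(L[3]=4,C[2]=5) = 5; D[3]=5 ok
step 4: need max(L[4]=3,C[3]=3) = 3; D[4]=3 ok
step 5: need max(L[5]=7,C[4]=9) = 9; D[5]=8 SHORT
step 6: need max(L[6]=7,C[5]=6) = 7; D[6]=7 ok
step 7: need C[6]=5 = 5; D[7]=5 ok

hazard at step 5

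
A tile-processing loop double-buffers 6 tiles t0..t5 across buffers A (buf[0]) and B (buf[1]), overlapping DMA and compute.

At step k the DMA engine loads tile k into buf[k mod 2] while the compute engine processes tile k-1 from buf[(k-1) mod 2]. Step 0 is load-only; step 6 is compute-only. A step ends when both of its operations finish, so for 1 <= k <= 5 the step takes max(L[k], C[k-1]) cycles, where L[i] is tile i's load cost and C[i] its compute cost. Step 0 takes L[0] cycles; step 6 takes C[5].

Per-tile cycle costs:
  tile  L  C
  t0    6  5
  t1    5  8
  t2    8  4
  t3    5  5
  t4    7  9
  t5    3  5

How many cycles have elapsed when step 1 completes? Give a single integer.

  0. 6=6c; end=6; A:t0 B:-
  1. max(5,5)=5c; end=11; A:t0 B:t1
  2. max(8,8)=8c; end=19; A:t2 B:t1
  3. max(5,4)=5c; end=24; A:t2 B:t3
  4. max(7,5)=7c; end=31; A:t4 B:t3
  5. max(3,9)=9c; end=40; A:t4 B:t5
  6. 5=5c; end=45; A:t4 B:t5

end_cycle[1] = 11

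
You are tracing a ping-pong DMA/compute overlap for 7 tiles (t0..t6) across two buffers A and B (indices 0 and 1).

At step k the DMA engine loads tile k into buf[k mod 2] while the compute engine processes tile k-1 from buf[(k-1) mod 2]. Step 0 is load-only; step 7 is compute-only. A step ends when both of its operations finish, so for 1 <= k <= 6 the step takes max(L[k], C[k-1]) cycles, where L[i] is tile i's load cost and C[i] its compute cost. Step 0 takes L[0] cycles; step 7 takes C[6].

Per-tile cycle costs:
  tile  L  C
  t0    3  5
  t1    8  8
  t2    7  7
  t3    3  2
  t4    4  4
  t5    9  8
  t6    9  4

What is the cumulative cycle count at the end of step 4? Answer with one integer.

step 0: L[0]=3 → dur=3, Σ=3 | A=load:t0 B=idle [load-only]
step 1: L[1]=8 C[0]=5 → dur=8, Σ=11 | A=compute:t0 B=load:t1 [load-bound]
step 2: L[2]=7 C[1]=8 → dur=8, Σ=19 | A=load:t2 B=compute:t1 [compute-bound]
step 3: L[3]=3 C[2]=7 → dur=7, Σ=26 | A=compute:t2 B=load:t3 [compute-bound]
step 4: L[4]=4 C[3]=2 → dur=4, Σ=30 | A=load:t4 B=compute:t3 [load-bound]
step 5: L[5]=9 C[4]=4 → dur=9, Σ=39 | A=compute:t4 B=load:t5 [load-bound]
step 6: L[6]=9 C[5]=8 → dur=9, Σ=48 | A=load:t6 B=compute:t5 [load-bound]
step 7: C[6]=4 → dur=4, Σ=52 | A=compute:t6 B=idle [compute-only]

end_cycle[4] = 30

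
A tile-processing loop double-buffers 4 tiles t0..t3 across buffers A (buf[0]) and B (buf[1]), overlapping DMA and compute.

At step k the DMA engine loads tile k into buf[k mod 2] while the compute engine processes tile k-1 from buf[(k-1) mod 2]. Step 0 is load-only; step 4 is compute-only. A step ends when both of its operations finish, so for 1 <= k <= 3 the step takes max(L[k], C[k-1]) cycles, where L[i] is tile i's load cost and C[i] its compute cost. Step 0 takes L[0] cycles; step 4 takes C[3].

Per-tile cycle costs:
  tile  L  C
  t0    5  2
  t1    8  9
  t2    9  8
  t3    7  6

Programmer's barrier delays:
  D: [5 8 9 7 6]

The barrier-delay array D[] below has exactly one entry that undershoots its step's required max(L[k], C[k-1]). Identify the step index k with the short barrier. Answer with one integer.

hazard at step 3

k=0 barrier L[0]=5→5c, D[0]=5 ok
k=1 barrier max(L[1]=8,C[0]=2)→8c, D[1]=8 ok
k=2 barrier max(L[2]=9,C[1]=9)→9c, D[2]=9 ok
k=3 barrier max(L[3]=7,C[2]=8)→8c, D[3]=7 SHORT
k=4 barrier C[3]=6→6c, D[4]=6 ok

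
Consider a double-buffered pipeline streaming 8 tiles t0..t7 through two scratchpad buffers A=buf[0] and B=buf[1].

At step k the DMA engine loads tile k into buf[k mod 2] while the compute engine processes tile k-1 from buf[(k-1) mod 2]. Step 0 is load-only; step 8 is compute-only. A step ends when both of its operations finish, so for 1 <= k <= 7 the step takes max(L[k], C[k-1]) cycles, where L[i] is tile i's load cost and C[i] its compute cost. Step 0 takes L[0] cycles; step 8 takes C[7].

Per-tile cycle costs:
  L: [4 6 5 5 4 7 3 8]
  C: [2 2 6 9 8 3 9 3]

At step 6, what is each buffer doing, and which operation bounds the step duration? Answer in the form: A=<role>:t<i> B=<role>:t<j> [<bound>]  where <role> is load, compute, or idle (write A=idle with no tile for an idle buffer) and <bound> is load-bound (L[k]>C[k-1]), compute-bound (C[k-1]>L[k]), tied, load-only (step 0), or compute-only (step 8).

  0. 4=4c; end=4; A:t0 B:-
  1. max(6,2)=6c; end=10; A:t0 B:t1
  2. max(5,2)=5c; end=15; A:t2 B:t1
  3. max(5,6)=6c; end=21; A:t2 B:t3
  4. max(4,9)=9c; end=30; A:t4 B:t3
  5. max(7,8)=8c; end=38; A:t4 B:t5
  6. max(3,3)=3c; end=41; A:t6 B:t5
  7. max(8,9)=9c; end=50; A:t6 B:t7
  8. 3=3c; end=53; A:t6 B:t7

step 6: A=load:t6 B=compute:t5 [tied]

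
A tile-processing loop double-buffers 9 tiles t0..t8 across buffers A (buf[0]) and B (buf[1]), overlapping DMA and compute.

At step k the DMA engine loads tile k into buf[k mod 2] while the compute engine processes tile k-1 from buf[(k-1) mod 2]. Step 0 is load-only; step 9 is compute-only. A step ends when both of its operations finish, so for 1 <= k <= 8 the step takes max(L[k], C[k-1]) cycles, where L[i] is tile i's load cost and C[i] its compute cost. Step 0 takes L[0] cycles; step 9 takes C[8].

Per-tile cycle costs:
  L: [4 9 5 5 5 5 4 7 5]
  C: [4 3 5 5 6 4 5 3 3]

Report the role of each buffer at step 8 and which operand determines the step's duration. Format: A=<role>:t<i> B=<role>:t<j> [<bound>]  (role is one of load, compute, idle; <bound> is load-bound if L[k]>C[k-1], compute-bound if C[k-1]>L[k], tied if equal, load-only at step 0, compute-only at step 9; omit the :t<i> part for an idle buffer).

step 8: A=load:t8 B=compute:t7 [load-bound]

  0. 4=4c; end=4; A:t0 B:-
  1. max(9,4)=9c; end=13; A:t0 B:t1
  2. max(5,3)=5c; end=18; A:t2 B:t1
  3. max(5,5)=5c; end=23; A:t2 B:t3
  4. max(5,5)=5c; end=28; A:t4 B:t3
  5. max(5,6)=6c; end=34; A:t4 B:t5
  6. max(4,4)=4c; end=38; A:t6 B:t5
  7. max(7,5)=7c; end=45; A:t6 B:t7
  8. max(5,3)=5c; end=50; A:t8 B:t7
  9. 3=3c; end=53; A:t8 B:t7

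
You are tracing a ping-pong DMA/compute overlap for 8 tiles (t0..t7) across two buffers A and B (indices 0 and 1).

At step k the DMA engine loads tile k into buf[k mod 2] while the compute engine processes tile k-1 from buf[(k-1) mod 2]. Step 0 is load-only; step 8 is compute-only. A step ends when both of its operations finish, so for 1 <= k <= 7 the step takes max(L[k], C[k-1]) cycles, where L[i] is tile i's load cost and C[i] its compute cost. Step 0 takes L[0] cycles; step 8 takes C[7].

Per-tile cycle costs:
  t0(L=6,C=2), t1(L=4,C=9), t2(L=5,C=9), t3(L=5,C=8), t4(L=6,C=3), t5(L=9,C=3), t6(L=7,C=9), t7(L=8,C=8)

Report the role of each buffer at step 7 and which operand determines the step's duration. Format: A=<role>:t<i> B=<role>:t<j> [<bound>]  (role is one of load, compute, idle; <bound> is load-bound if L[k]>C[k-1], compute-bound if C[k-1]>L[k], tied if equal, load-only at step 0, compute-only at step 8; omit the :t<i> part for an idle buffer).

[0] DMA t0→A (6c) ∥ CU idle ⇒ 6c, clock 6
[1] DMA t1→B (4c) ∥ CU A:t0 (2c) ⇒ 4c, clock 10
[2] DMA t2→A (5c) ∥ CU B:t1 (9c) ⇒ 9c, clock 19
[3] DMA t3→B (5c) ∥ CU A:t2 (9c) ⇒ 9c, clock 28
[4] DMA t4→A (6c) ∥ CU B:t3 (8c) ⇒ 8c, clock 36
[5] DMA t5→B (9c) ∥ CU A:t4 (3c) ⇒ 9c, clock 45
[6] DMA t6→A (7c) ∥ CU B:t5 (3c) ⇒ 7c, clock 52
[7] DMA t7→B (8c) ∥ CU A:t6 (9c) ⇒ 9c, clock 61
[8] DMA idle ∥ CU B:t7 (8c) ⇒ 8c, clock 69

step 7: A=compute:t6 B=load:t7 [compute-bound]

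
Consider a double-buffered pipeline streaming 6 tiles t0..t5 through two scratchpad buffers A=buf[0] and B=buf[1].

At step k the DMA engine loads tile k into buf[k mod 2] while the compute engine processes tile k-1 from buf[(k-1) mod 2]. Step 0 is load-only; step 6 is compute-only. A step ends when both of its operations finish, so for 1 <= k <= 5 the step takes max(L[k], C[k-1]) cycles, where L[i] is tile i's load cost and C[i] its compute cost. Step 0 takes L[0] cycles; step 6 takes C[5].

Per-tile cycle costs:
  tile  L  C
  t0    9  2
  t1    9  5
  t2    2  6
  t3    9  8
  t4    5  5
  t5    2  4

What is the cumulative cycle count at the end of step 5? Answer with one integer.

  0. 9=9c; end=9; A:t0 B:-
  1. max(9,2)=9c; end=18; A:t0 B:t1
  2. max(2,5)=5c; end=23; A:t2 B:t1
  3. max(9,6)=9c; end=32; A:t2 B:t3
  4. max(5,8)=8c; end=40; A:t4 B:t3
  5. max(2,5)=5c; end=45; A:t4 B:t5
  6. 4=4c; end=49; A:t4 B:t5

end_cycle[5] = 45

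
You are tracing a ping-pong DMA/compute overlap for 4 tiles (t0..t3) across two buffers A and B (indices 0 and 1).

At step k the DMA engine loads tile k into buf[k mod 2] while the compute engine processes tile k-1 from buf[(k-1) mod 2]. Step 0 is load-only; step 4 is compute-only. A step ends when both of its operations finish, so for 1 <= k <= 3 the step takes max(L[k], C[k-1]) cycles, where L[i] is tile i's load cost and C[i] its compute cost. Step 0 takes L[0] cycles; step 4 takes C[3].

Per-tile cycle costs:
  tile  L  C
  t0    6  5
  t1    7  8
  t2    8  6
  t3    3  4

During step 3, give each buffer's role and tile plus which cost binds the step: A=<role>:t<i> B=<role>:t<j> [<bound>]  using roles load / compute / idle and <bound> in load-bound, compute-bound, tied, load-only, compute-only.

step 3: A=compute:t2 B=load:t3 [compute-bound]

  0. 6=6c; end=6; A:t0 B:-
  1. max(7,5)=7c; end=13; A:t0 B:t1
  2. max(8,8)=8c; end=21; A:t2 B:t1
  3. max(3,6)=6c; end=27; A:t2 B:t3
  4. 4=4c; end=31; A:t2 B:t3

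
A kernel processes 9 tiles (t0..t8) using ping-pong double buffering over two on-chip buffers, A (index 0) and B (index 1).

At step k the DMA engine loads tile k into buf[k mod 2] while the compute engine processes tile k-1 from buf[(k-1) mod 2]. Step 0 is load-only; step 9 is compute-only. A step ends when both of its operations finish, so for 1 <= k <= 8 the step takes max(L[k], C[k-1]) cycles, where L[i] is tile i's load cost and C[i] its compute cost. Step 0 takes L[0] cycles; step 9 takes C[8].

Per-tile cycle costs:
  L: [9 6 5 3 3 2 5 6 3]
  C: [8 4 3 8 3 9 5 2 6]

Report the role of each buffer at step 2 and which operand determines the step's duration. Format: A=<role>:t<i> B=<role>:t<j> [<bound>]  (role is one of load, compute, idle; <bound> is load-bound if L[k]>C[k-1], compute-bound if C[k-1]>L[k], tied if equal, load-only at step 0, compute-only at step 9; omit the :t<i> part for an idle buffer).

k=0 load=t0/9c comp=- wait=9 total=9
k=1 load=t1/6c comp=t0/8c wait=8 total=17
k=2 load=t2/5c comp=t1/4c wait=5 total=22
k=3 load=t3/3c comp=t2/3c wait=3 total=25
k=4 load=t4/3c comp=t3/8c wait=8 total=33
k=5 load=t5/2c comp=t4/3c wait=3 total=36
k=6 load=t6/5c comp=t5/9c wait=9 total=45
k=7 load=t7/6c comp=t6/5c wait=6 total=51
k=8 load=t8/3c comp=t7/2c wait=3 total=54
k=9 load=- comp=t8/6c wait=6 total=60

step 2: A=load:t2 B=compute:t1 [load-bound]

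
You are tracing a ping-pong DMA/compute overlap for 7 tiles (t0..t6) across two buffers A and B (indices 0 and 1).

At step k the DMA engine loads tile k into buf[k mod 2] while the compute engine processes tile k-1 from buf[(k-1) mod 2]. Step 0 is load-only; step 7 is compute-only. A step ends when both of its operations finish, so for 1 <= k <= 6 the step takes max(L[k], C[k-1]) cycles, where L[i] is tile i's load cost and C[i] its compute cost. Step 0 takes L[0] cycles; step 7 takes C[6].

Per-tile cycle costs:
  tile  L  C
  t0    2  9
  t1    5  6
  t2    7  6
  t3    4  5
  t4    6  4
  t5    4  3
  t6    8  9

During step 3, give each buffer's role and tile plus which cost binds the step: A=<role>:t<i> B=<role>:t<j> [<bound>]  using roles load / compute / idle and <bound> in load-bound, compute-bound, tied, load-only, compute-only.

step 3: A=compute:t2 B=load:t3 [compute-bound]

step 0: L[0]=2 → dur=2, Σ=2 | A=load:t0 B=idle [load-only]
step 1: L[1]=5 C[0]=9 → dur=9, Σ=11 | A=compute:t0 B=load:t1 [compute-bound]
step 2: L[2]=7 C[1]=6 → dur=7, Σ=18 | A=load:t2 B=compute:t1 [load-bound]
step 3: L[3]=4 C[2]=6 → dur=6, Σ=24 | A=compute:t2 B=load:t3 [compute-bound]
step 4: L[4]=6 C[3]=5 → dur=6, Σ=30 | A=load:t4 B=compute:t3 [load-bound]
step 5: L[5]=4 C[4]=4 → dur=4, Σ=34 | A=compute:t4 B=load:t5 [tied]
step 6: L[6]=8 C[5]=3 → dur=8, Σ=42 | A=load:t6 B=compute:t5 [load-bound]
step 7: C[6]=9 → dur=9, Σ=51 | A=compute:t6 B=idle [compute-only]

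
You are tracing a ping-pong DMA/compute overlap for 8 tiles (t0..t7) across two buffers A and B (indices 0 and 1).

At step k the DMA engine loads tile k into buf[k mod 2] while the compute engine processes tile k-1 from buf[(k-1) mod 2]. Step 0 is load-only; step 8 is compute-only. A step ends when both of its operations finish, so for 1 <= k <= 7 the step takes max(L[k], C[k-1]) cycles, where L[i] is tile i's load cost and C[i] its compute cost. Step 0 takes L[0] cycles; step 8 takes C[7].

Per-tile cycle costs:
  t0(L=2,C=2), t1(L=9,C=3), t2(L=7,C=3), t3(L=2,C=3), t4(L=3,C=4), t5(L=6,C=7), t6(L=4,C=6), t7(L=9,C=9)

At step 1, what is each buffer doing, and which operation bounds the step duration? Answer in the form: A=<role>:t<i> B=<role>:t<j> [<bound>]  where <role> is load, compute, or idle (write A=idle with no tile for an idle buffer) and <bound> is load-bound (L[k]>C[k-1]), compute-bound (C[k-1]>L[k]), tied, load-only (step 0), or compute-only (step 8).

k=0 load=t0/2c comp=- wait=2 total=2
k=1 load=t1/9c comp=t0/2c wait=9 total=11
k=2 load=t2/7c comp=t1/3c wait=7 total=18
k=3 load=t3/2c comp=t2/3c wait=3 total=21
k=4 load=t4/3c comp=t3/3c wait=3 total=24
k=5 load=t5/6c comp=t4/4c wait=6 total=30
k=6 load=t6/4c comp=t5/7c wait=7 total=37
k=7 load=t7/9c comp=t6/6c wait=9 total=46
k=8 load=- comp=t7/9c wait=9 total=55

step 1: A=compute:t0 B=load:t1 [load-bound]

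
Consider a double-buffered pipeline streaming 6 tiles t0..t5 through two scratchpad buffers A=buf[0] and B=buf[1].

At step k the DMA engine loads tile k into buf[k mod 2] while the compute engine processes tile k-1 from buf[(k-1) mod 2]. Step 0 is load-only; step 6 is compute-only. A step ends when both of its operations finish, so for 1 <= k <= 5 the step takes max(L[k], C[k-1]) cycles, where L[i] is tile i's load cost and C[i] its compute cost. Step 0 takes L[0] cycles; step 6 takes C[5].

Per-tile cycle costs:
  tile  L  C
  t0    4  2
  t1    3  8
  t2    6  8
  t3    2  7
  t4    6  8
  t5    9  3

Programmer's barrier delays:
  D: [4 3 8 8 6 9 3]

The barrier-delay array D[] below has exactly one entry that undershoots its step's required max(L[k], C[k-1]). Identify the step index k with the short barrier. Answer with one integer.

step 0: need L[0]=4 = 4; D[0]=4 ok
step 1: need max(L[1]=3,C[0]=2) = 3; D[1]=3 ok
step 2: need max(L[2]=6,C[1]=8) = 8; D[2]=8 ok
step 3: need max(L[3]=2,C[2]=8) = 8; D[3]=8 ok
step 4: need max(L[4]=6,C[3]=7) = 7; D[4]=6 SHORT
step 5: need max(L[5]=9,C[4]=8) = 9; D[5]=9 ok
step 6: need C[5]=3 = 3; D[6]=3 ok

hazard at step 4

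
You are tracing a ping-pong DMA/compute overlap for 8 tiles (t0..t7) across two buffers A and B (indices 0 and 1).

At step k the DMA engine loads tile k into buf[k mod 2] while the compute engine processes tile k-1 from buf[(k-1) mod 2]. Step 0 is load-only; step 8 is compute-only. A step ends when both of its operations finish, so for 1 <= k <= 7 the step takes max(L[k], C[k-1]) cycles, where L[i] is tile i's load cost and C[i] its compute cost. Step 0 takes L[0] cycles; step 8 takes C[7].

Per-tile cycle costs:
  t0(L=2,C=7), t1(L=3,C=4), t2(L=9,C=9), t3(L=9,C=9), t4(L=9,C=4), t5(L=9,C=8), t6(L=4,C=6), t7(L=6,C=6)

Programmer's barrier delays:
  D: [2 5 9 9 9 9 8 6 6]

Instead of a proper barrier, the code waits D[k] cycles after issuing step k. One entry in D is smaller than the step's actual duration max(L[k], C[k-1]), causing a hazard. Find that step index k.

hazard at step 1

k=0 barrier L[0]=2→2c, D[0]=2 ok
k=1 barrier max(L[1]=3,C[0]=7)→7c, D[1]=5 SHORT
k=2 barrier max(L[2]=9,C[1]=4)→9c, D[2]=9 ok
k=3 barrier max(L[3]=9,C[2]=9)→9c, D[3]=9 ok
k=4 barrier max(L[4]=9,C[3]=9)→9c, D[4]=9 ok
k=5 barrier max(L[5]=9,C[4]=4)→9c, D[5]=9 ok
k=6 barrier max(L[6]=4,C[5]=8)→8c, D[6]=8 ok
k=7 barrier max(L[7]=6,C[6]=6)→6c, D[7]=6 ok
k=8 barrier C[7]=6→6c, D[8]=6 ok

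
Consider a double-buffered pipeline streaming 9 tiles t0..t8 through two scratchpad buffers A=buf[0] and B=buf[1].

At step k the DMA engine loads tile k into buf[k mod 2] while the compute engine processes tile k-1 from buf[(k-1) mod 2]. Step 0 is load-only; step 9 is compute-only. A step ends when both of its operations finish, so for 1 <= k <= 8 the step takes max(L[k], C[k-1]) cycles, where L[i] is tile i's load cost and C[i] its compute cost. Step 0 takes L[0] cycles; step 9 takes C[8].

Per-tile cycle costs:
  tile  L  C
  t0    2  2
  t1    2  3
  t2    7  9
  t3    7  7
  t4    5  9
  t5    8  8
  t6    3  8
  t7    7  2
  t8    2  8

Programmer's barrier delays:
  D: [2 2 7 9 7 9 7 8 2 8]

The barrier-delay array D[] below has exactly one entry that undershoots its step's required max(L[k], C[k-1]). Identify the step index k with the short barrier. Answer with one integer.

hazard at step 6

[0] required=L[0]=2=2 vs D=2 ok
[1] required=max(L[1]=2,C[0]=2)=2 vs D=2 ok
[2] required=max(L[2]=7,C[1]=3)=7 vs D=7 ok
[3] required=max(L[3]=7,C[2]=9)=9 vs D=9 ok
[4] required=max(L[4]=5,C[3]=7)=7 vs D=7 ok
[5] required=max(L[5]=8,C[4]=9)=9 vs D=9 ok
[6] required=max(L[6]=3,C[5]=8)=8 vs D=7 SHORT
[7] required=max(L[7]=7,C[6]=8)=8 vs D=8 ok
[8] required=max(L[8]=2,C[7]=2)=2 vs D=2 ok
[9] required=C[8]=8=8 vs D=8 ok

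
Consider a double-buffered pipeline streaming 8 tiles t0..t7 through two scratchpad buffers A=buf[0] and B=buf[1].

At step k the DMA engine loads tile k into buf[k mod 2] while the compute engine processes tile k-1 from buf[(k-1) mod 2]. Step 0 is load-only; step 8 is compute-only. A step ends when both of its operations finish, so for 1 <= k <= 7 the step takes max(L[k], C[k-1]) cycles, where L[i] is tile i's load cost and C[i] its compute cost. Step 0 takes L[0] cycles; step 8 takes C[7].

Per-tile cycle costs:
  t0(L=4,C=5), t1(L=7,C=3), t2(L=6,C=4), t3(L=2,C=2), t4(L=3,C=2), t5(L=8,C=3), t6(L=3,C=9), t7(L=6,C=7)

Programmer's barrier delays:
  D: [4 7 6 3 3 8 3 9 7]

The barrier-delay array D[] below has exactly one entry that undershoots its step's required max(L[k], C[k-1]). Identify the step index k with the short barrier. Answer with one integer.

hazard at step 3

step 0: need L[0]=4 = 4; D[0]=4 ok
step 1: need max(L[1]=7,C[0]=5) = 7; D[1]=7 ok
step 2: need max(L[2]=6,C[1]=3) = 6; D[2]=6 ok
step 3: need max(L[3]=2,C[2]=4) = 4; D[3]=3 SHORT
step 4: need max(L[4]=3,C[3]=2) = 3; D[4]=3 ok
step 5: need max(L[5]=8,C[4]=2) = 8; D[5]=8 ok
step 6: need max(L[6]=3,C[5]=3) = 3; D[6]=3 ok
step 7: need max(L[7]=6,C[6]=9) = 9; D[7]=9 ok
step 8: need C[7]=7 = 7; D[8]=7 ok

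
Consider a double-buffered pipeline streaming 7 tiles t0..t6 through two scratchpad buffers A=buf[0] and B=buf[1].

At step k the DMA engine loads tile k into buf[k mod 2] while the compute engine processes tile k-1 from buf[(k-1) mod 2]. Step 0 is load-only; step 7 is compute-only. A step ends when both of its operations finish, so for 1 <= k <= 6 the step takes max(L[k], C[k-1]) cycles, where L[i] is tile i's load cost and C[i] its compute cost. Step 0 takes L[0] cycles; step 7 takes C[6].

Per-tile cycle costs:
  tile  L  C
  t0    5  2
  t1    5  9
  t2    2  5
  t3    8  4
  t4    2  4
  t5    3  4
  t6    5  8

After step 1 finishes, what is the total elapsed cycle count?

end_cycle[1] = 10

k=0 load=t0/5c comp=- wait=5 total=5
k=1 load=t1/5c comp=t0/2c wait=5 total=10
k=2 load=t2/2c comp=t1/9c wait=9 total=19
k=3 load=t3/8c comp=t2/5c wait=8 total=27
k=4 load=t4/2c comp=t3/4c wait=4 total=31
k=5 load=t5/3c comp=t4/4c wait=4 total=35
k=6 load=t6/5c comp=t5/4c wait=5 total=40
k=7 load=- comp=t6/8c wait=8 total=48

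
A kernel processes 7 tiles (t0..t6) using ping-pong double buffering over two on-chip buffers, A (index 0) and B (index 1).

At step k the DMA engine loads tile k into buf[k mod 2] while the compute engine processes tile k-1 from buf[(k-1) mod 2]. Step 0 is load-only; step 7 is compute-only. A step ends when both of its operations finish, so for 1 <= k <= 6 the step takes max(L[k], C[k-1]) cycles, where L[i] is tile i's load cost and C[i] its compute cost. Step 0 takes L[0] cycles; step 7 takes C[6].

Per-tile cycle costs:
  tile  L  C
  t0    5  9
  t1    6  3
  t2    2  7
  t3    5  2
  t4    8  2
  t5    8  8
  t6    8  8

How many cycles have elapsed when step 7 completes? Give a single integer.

end_cycle[7] = 56

step 0: L[0]=5 → dur=5, Σ=5 | A=load:t0 B=idle [load-only]
step 1: L[1]=6 C[0]=9 → dur=9, Σ=14 | A=compute:t0 B=load:t1 [compute-bound]
step 2: L[2]=2 C[1]=3 → dur=3, Σ=17 | A=load:t2 B=compute:t1 [compute-bound]
step 3: L[3]=5 C[2]=7 → dur=7, Σ=24 | A=compute:t2 B=load:t3 [compute-bound]
step 4: L[4]=8 C[3]=2 → dur=8, Σ=32 | A=load:t4 B=compute:t3 [load-bound]
step 5: L[5]=8 C[4]=2 → dur=8, Σ=40 | A=compute:t4 B=load:t5 [load-bound]
step 6: L[6]=8 C[5]=8 → dur=8, Σ=48 | A=load:t6 B=compute:t5 [tied]
step 7: C[6]=8 → dur=8, Σ=56 | A=compute:t6 B=idle [compute-only]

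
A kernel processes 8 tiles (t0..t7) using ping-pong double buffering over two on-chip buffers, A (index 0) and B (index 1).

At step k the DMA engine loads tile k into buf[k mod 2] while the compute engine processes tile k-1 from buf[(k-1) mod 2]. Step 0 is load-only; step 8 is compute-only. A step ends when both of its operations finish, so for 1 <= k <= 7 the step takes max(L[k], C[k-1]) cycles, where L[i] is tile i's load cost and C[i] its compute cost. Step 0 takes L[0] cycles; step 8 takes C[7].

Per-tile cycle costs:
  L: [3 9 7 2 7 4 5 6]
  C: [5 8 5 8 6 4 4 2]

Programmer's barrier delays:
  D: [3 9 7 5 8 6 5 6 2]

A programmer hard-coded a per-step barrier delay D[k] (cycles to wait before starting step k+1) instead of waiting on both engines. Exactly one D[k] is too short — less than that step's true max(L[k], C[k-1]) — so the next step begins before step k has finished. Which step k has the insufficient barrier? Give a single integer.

hazard at step 2

step 0: need L[0]=3 = 3; D[0]=3 ok
step 1: need max(L[1]=9,C[0]=5) = 9; D[1]=9 ok
step 2: need max(L[2]=7,C[1]=8) = 8; D[2]=7 SHORT
step 3: need max(L[3]=2,C[2]=5) = 5; D[3]=5 ok
step 4: need max(L[4]=7,C[3]=8) = 8; D[4]=8 ok
step 5: need max(L[5]=4,C[4]=6) = 6; D[5]=6 ok
step 6: need max(L[6]=5,C[5]=4) = 5; D[6]=5 ok
step 7: need max(L[7]=6,C[6]=4) = 6; D[7]=6 ok
step 8: need C[7]=2 = 2; D[8]=2 ok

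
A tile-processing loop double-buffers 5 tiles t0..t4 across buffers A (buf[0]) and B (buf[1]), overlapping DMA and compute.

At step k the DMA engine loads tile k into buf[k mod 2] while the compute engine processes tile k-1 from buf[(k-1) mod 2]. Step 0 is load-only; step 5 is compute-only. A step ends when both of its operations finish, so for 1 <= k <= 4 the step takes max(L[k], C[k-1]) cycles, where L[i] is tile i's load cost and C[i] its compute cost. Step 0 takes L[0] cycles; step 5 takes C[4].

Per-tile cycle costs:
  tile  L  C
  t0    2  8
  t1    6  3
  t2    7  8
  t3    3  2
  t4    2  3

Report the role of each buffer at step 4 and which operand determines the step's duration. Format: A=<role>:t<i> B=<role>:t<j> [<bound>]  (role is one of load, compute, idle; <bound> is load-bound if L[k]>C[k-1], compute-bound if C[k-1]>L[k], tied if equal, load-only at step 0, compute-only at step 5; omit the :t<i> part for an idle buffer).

k=0 load=t0/2c comp=- wait=2 total=2
k=1 load=t1/6c comp=t0/8c wait=8 total=10
k=2 load=t2/7c comp=t1/3c wait=7 total=17
k=3 load=t3/3c comp=t2/8c wait=8 total=25
k=4 load=t4/2c comp=t3/2c wait=2 total=27
k=5 load=- comp=t4/3c wait=3 total=30

step 4: A=load:t4 B=compute:t3 [tied]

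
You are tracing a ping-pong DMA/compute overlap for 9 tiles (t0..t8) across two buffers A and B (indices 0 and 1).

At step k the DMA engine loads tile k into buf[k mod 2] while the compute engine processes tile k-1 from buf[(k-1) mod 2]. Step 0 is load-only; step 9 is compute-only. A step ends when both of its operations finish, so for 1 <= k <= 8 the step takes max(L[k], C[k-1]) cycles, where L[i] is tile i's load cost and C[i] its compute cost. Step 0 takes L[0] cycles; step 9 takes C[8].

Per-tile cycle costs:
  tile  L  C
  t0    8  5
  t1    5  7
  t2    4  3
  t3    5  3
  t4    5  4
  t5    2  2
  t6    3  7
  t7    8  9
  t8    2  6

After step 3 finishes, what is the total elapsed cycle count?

  0. 8=8c; end=8; A:t0 B:-
  1. max(5,5)=5c; end=13; A:t0 B:t1
  2. max(4,7)=7c; end=20; A:t2 B:t1
  3. max(5,3)=5c; end=25; A:t2 B:t3
  4. max(5,3)=5c; end=30; A:t4 B:t3
  5. max(2,4)=4c; end=34; A:t4 B:t5
  6. max(3,2)=3c; end=37; A:t6 B:t5
  7. max(8,7)=8c; end=45; A:t6 B:t7
  8. max(2,9)=9c; end=54; A:t8 B:t7
  9. 6=6c; end=60; A:t8 B:t7

end_cycle[3] = 25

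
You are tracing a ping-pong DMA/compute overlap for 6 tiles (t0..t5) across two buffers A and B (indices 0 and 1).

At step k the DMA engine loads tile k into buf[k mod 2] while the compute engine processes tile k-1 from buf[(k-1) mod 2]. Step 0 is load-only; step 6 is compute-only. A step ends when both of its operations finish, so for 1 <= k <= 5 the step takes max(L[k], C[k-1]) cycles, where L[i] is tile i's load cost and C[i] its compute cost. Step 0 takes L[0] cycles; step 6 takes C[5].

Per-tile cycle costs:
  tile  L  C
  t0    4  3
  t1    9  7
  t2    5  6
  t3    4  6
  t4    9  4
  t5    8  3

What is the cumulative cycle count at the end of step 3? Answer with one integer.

step 0: L[0]=4 → dur=4, Σ=4 | A=load:t0 B=idle [load-only]
step 1: L[1]=9 C[0]=3 → dur=9, Σ=13 | A=compute:t0 B=load:t1 [load-bound]
step 2: L[2]=5 C[1]=7 → dur=7, Σ=20 | A=load:t2 B=compute:t1 [compute-bound]
step 3: L[3]=4 C[2]=6 → dur=6, Σ=26 | A=compute:t2 B=load:t3 [compute-bound]
step 4: L[4]=9 C[3]=6 → dur=9, Σ=35 | A=load:t4 B=compute:t3 [load-bound]
step 5: L[5]=8 C[4]=4 → dur=8, Σ=43 | A=compute:t4 B=load:t5 [load-bound]
step 6: C[5]=3 → dur=3, Σ=46 | A=idle B=compute:t5 [compute-only]

end_cycle[3] = 26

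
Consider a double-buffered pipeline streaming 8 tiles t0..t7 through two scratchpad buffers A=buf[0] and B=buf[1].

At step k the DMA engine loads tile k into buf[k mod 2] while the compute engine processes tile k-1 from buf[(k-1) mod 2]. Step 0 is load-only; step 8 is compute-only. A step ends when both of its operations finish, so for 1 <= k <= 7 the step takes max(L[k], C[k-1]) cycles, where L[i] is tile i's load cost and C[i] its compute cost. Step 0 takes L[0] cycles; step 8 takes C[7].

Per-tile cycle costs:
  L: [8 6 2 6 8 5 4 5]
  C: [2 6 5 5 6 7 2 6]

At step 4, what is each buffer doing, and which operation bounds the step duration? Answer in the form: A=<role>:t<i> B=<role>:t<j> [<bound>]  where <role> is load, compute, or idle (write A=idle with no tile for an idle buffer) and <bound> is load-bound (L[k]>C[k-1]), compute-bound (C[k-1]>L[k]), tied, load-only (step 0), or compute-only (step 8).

step 4: A=load:t4 B=compute:t3 [load-bound]

  0. 8=8c; end=8; A:t0 B:-
  1. max(6,2)=6c; end=14; A:t0 B:t1
  2. max(2,6)=6c; end=20; A:t2 B:t1
  3. max(6,5)=6c; end=26; A:t2 B:t3
  4. max(8,5)=8c; end=34; A:t4 B:t3
  5. max(5,6)=6c; end=40; A:t4 B:t5
  6. max(4,7)=7c; end=47; A:t6 B:t5
  7. max(5,2)=5c; end=52; A:t6 B:t7
  8. 6=6c; end=58; A:t6 B:t7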